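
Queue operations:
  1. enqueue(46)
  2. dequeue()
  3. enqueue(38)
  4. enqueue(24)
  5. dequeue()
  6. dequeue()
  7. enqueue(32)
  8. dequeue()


enqueue(46) -> [46]
dequeue()->46, []
enqueue(38) -> [38]
enqueue(24) -> [38, 24]
dequeue()->38, [24]
dequeue()->24, []
enqueue(32) -> [32]
dequeue()->32, []

Final queue: []


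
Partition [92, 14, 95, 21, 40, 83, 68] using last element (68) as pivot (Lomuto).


Pivot: 68
  14 <= 68: swap -> [14, 92, 95, 21, 40, 83, 68]
  21 <= 68: swap -> [14, 21, 95, 92, 40, 83, 68]
  40 <= 68: swap -> [14, 21, 40, 92, 95, 83, 68]
Place pivot at 3: [14, 21, 40, 68, 95, 83, 92]

Partitioned: [14, 21, 40, 68, 95, 83, 92]


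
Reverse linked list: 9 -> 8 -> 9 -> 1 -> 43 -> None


Step 1: curr=9, set curr.next=prev(None) | reversed so far: 9
Step 2: curr=8, set curr.next=prev(9) | reversed so far: 8 -> 9
Step 3: curr=9, set curr.next=prev(8) | reversed so far: 9 -> 8 -> 9
Step 4: curr=1, set curr.next=prev(9) | reversed so far: 1 -> 9 -> 8 -> 9
Step 5: curr=43, set curr.next=prev(1) | reversed so far: 43 -> 1 -> 9 -> 8 -> 9

43 -> 1 -> 9 -> 8 -> 9 -> None


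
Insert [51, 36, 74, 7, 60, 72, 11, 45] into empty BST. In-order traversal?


Insert 51: root
Insert 36: L from 51
Insert 74: R from 51
Insert 7: L from 51 -> L from 36
Insert 60: R from 51 -> L from 74
Insert 72: R from 51 -> L from 74 -> R from 60
Insert 11: L from 51 -> L from 36 -> R from 7
Insert 45: L from 51 -> R from 36

In-order: [7, 11, 36, 45, 51, 60, 72, 74]


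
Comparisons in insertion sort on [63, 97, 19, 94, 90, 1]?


Algorithm: insertion sort
Input: [63, 97, 19, 94, 90, 1]
Sorted: [1, 19, 63, 90, 94, 97]

13


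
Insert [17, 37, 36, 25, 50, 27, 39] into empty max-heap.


Insert 17: [17]
Insert 37: [37, 17]
Insert 36: [37, 17, 36]
Insert 25: [37, 25, 36, 17]
Insert 50: [50, 37, 36, 17, 25]
Insert 27: [50, 37, 36, 17, 25, 27]
Insert 39: [50, 37, 39, 17, 25, 27, 36]

Final heap: [50, 37, 39, 17, 25, 27, 36]


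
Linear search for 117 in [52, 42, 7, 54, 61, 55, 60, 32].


i=0: 52!=117
i=1: 42!=117
i=2: 7!=117
i=3: 54!=117
i=4: 61!=117
i=5: 55!=117
i=6: 60!=117
i=7: 32!=117

Not found, 8 comps


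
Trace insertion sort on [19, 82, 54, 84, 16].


Initial: [19, 82, 54, 84, 16]
Insert 82: [19, 82, 54, 84, 16]
Insert 54: [19, 54, 82, 84, 16]
Insert 84: [19, 54, 82, 84, 16]
Insert 16: [16, 19, 54, 82, 84]

Sorted: [16, 19, 54, 82, 84]


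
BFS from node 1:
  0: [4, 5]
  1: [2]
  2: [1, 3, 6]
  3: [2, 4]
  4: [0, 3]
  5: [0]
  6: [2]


Visit 1, enqueue [2]
Visit 2, enqueue [3, 6]
Visit 3, enqueue [4]
Visit 6, enqueue []
Visit 4, enqueue [0]
Visit 0, enqueue [5]
Visit 5, enqueue []

BFS order: [1, 2, 3, 6, 4, 0, 5]


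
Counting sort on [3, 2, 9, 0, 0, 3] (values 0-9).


Input: [3, 2, 9, 0, 0, 3]
Counts: [2, 0, 1, 2, 0, 0, 0, 0, 0, 1]

Sorted: [0, 0, 2, 3, 3, 9]


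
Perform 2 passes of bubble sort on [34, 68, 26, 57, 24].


Initial: [34, 68, 26, 57, 24]
Pass 1: [34, 26, 57, 24, 68] (3 swaps)
Pass 2: [26, 34, 24, 57, 68] (2 swaps)

After 2 passes: [26, 34, 24, 57, 68]


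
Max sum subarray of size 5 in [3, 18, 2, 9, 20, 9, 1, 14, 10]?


[0:5]: 52
[1:6]: 58
[2:7]: 41
[3:8]: 53
[4:9]: 54

Max: 58 at [1:6]


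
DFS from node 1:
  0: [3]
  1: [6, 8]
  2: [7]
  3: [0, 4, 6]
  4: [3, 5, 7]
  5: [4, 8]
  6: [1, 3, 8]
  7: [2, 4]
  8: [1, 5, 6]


Visit 1, push [8, 6]
Visit 6, push [8, 3]
Visit 3, push [4, 0]
Visit 0, push []
Visit 4, push [7, 5]
Visit 5, push [8]
Visit 8, push []
Visit 7, push [2]
Visit 2, push []

DFS order: [1, 6, 3, 0, 4, 5, 8, 7, 2]


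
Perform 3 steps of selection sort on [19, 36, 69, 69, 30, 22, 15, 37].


Initial: [19, 36, 69, 69, 30, 22, 15, 37]
Step 1: min=15 at 6
  Swap: [15, 36, 69, 69, 30, 22, 19, 37]
Step 2: min=19 at 6
  Swap: [15, 19, 69, 69, 30, 22, 36, 37]
Step 3: min=22 at 5
  Swap: [15, 19, 22, 69, 30, 69, 36, 37]

After 3 steps: [15, 19, 22, 69, 30, 69, 36, 37]


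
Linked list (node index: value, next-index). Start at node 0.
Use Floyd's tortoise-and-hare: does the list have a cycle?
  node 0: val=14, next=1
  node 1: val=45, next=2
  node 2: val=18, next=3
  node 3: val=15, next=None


Floyd's tortoise (slow, +1) and hare (fast, +2):
  init: slow=0, fast=0
  step 1: slow=1, fast=2
  step 2: fast 2->3->None, no cycle

Cycle: no


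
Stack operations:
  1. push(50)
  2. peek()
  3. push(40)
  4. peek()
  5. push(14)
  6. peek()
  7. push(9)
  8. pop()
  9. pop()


push(50) -> [50]
peek()->50
push(40) -> [50, 40]
peek()->40
push(14) -> [50, 40, 14]
peek()->14
push(9) -> [50, 40, 14, 9]
pop()->9, [50, 40, 14]
pop()->14, [50, 40]

Final stack: [50, 40]


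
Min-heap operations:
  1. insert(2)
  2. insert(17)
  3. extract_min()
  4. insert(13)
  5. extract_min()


insert(2) -> [2]
insert(17) -> [2, 17]
extract_min()->2, [17]
insert(13) -> [13, 17]
extract_min()->13, [17]

Final heap: [17]


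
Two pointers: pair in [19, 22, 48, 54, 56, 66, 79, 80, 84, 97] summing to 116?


lo=0(19)+hi=9(97)=116

Yes: 19+97=116


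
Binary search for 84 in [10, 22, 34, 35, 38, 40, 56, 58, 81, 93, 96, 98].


Step 1: lo=0, hi=11, mid=5, val=40
Step 2: lo=6, hi=11, mid=8, val=81
Step 3: lo=9, hi=11, mid=10, val=96
Step 4: lo=9, hi=9, mid=9, val=93

Not found


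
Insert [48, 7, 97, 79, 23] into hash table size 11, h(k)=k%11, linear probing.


Insert 48: h=4 -> slot 4
Insert 7: h=7 -> slot 7
Insert 97: h=9 -> slot 9
Insert 79: h=2 -> slot 2
Insert 23: h=1 -> slot 1

Table: [None, 23, 79, None, 48, None, None, 7, None, 97, None]


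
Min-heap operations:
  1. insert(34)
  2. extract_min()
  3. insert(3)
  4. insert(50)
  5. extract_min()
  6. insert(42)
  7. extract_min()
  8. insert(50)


insert(34) -> [34]
extract_min()->34, []
insert(3) -> [3]
insert(50) -> [3, 50]
extract_min()->3, [50]
insert(42) -> [42, 50]
extract_min()->42, [50]
insert(50) -> [50, 50]

Final heap: [50, 50]


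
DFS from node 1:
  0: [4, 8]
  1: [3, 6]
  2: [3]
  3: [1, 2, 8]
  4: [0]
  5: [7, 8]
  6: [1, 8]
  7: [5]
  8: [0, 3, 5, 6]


Visit 1, push [6, 3]
Visit 3, push [8, 2]
Visit 2, push []
Visit 8, push [6, 5, 0]
Visit 0, push [4]
Visit 4, push []
Visit 5, push [7]
Visit 7, push []
Visit 6, push []

DFS order: [1, 3, 2, 8, 0, 4, 5, 7, 6]


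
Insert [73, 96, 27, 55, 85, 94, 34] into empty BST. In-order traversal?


Insert 73: root
Insert 96: R from 73
Insert 27: L from 73
Insert 55: L from 73 -> R from 27
Insert 85: R from 73 -> L from 96
Insert 94: R from 73 -> L from 96 -> R from 85
Insert 34: L from 73 -> R from 27 -> L from 55

In-order: [27, 34, 55, 73, 85, 94, 96]


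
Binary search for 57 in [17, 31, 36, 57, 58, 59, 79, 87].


Step 1: lo=0, hi=7, mid=3, val=57

Found at index 3


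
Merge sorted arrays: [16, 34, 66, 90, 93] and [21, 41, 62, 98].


Take 16 from A
Take 21 from B
Take 34 from A
Take 41 from B
Take 62 from B
Take 66 from A
Take 90 from A
Take 93 from A

Merged: [16, 21, 34, 41, 62, 66, 90, 93, 98]


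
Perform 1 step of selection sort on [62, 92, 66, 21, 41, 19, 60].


Initial: [62, 92, 66, 21, 41, 19, 60]
Step 1: min=19 at 5
  Swap: [19, 92, 66, 21, 41, 62, 60]

After 1 step: [19, 92, 66, 21, 41, 62, 60]


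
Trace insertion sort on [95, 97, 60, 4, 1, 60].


Initial: [95, 97, 60, 4, 1, 60]
Insert 97: [95, 97, 60, 4, 1, 60]
Insert 60: [60, 95, 97, 4, 1, 60]
Insert 4: [4, 60, 95, 97, 1, 60]
Insert 1: [1, 4, 60, 95, 97, 60]
Insert 60: [1, 4, 60, 60, 95, 97]

Sorted: [1, 4, 60, 60, 95, 97]


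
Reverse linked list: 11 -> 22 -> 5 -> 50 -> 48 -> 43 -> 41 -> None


Step 1: curr=11, set curr.next=prev(None) | reversed so far: 11
Step 2: curr=22, set curr.next=prev(11) | reversed so far: 22 -> 11
Step 3: curr=5, set curr.next=prev(22) | reversed so far: 5 -> 22 -> 11
Step 4: curr=50, set curr.next=prev(5) | reversed so far: 50 -> 5 -> 22 -> 11
Step 5: curr=48, set curr.next=prev(50) | reversed so far: 48 -> 50 -> 5 -> 22 -> 11
Step 6: curr=43, set curr.next=prev(48) | reversed so far: 43 -> 48 -> 50 -> 5 -> 22 -> 11
Step 7: curr=41, set curr.next=prev(43) | reversed so far: 41 -> 43 -> 48 -> 50 -> 5 -> 22 -> 11

41 -> 43 -> 48 -> 50 -> 5 -> 22 -> 11 -> None


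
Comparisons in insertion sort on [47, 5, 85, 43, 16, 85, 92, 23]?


Algorithm: insertion sort
Input: [47, 5, 85, 43, 16, 85, 92, 23]
Sorted: [5, 16, 23, 43, 47, 85, 85, 92]

17


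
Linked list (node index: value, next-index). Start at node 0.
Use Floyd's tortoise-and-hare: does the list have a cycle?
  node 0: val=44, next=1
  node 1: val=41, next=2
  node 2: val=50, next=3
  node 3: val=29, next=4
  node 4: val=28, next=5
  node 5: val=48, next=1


Floyd's tortoise (slow, +1) and hare (fast, +2):
  init: slow=0, fast=0
  step 1: slow=1, fast=2
  step 2: slow=2, fast=4
  step 3: slow=3, fast=1
  step 4: slow=4, fast=3
  step 5: slow=5, fast=5
  slow == fast at node 5: cycle detected

Cycle: yes


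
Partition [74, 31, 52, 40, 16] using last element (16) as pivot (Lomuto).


Pivot: 16
Place pivot at 0: [16, 31, 52, 40, 74]

Partitioned: [16, 31, 52, 40, 74]


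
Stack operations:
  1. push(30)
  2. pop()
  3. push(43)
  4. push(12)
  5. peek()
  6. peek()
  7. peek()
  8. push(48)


push(30) -> [30]
pop()->30, []
push(43) -> [43]
push(12) -> [43, 12]
peek()->12
peek()->12
peek()->12
push(48) -> [43, 12, 48]

Final stack: [43, 12, 48]


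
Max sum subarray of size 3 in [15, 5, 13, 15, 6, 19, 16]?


[0:3]: 33
[1:4]: 33
[2:5]: 34
[3:6]: 40
[4:7]: 41

Max: 41 at [4:7]


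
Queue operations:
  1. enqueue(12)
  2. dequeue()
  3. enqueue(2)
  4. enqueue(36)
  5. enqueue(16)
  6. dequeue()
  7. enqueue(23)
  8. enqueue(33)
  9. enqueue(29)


enqueue(12) -> [12]
dequeue()->12, []
enqueue(2) -> [2]
enqueue(36) -> [2, 36]
enqueue(16) -> [2, 36, 16]
dequeue()->2, [36, 16]
enqueue(23) -> [36, 16, 23]
enqueue(33) -> [36, 16, 23, 33]
enqueue(29) -> [36, 16, 23, 33, 29]

Final queue: [36, 16, 23, 33, 29]


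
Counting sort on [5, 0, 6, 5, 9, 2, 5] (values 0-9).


Input: [5, 0, 6, 5, 9, 2, 5]
Counts: [1, 0, 1, 0, 0, 3, 1, 0, 0, 1]

Sorted: [0, 2, 5, 5, 5, 6, 9]


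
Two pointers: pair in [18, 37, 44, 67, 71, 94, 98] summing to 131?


lo=0(18)+hi=6(98)=116
lo=1(37)+hi=6(98)=135
lo=1(37)+hi=5(94)=131

Yes: 37+94=131


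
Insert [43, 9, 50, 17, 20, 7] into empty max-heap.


Insert 43: [43]
Insert 9: [43, 9]
Insert 50: [50, 9, 43]
Insert 17: [50, 17, 43, 9]
Insert 20: [50, 20, 43, 9, 17]
Insert 7: [50, 20, 43, 9, 17, 7]

Final heap: [50, 20, 43, 9, 17, 7]


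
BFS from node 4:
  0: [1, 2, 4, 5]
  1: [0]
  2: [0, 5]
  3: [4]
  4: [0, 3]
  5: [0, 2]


Visit 4, enqueue [0, 3]
Visit 0, enqueue [1, 2, 5]
Visit 3, enqueue []
Visit 1, enqueue []
Visit 2, enqueue []
Visit 5, enqueue []

BFS order: [4, 0, 3, 1, 2, 5]


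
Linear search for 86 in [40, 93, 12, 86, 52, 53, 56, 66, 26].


i=0: 40!=86
i=1: 93!=86
i=2: 12!=86
i=3: 86==86 found!

Found at 3, 4 comps


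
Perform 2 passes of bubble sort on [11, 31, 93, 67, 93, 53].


Initial: [11, 31, 93, 67, 93, 53]
Pass 1: [11, 31, 67, 93, 53, 93] (2 swaps)
Pass 2: [11, 31, 67, 53, 93, 93] (1 swaps)

After 2 passes: [11, 31, 67, 53, 93, 93]


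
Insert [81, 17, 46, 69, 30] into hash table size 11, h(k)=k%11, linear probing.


Insert 81: h=4 -> slot 4
Insert 17: h=6 -> slot 6
Insert 46: h=2 -> slot 2
Insert 69: h=3 -> slot 3
Insert 30: h=8 -> slot 8

Table: [None, None, 46, 69, 81, None, 17, None, 30, None, None]


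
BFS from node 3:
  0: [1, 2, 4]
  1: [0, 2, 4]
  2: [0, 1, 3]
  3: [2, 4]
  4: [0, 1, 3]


Visit 3, enqueue [2, 4]
Visit 2, enqueue [0, 1]
Visit 4, enqueue []
Visit 0, enqueue []
Visit 1, enqueue []

BFS order: [3, 2, 4, 0, 1]


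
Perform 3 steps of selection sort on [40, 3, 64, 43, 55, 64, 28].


Initial: [40, 3, 64, 43, 55, 64, 28]
Step 1: min=3 at 1
  Swap: [3, 40, 64, 43, 55, 64, 28]
Step 2: min=28 at 6
  Swap: [3, 28, 64, 43, 55, 64, 40]
Step 3: min=40 at 6
  Swap: [3, 28, 40, 43, 55, 64, 64]

After 3 steps: [3, 28, 40, 43, 55, 64, 64]


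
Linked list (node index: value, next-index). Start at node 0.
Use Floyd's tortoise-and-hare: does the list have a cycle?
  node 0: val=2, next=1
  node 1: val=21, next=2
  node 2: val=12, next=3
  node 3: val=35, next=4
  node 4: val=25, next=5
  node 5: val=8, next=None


Floyd's tortoise (slow, +1) and hare (fast, +2):
  init: slow=0, fast=0
  step 1: slow=1, fast=2
  step 2: slow=2, fast=4
  step 3: fast 4->5->None, no cycle

Cycle: no


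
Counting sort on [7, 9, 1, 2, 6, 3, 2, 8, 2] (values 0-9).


Input: [7, 9, 1, 2, 6, 3, 2, 8, 2]
Counts: [0, 1, 3, 1, 0, 0, 1, 1, 1, 1]

Sorted: [1, 2, 2, 2, 3, 6, 7, 8, 9]


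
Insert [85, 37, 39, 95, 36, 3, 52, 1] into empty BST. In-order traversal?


Insert 85: root
Insert 37: L from 85
Insert 39: L from 85 -> R from 37
Insert 95: R from 85
Insert 36: L from 85 -> L from 37
Insert 3: L from 85 -> L from 37 -> L from 36
Insert 52: L from 85 -> R from 37 -> R from 39
Insert 1: L from 85 -> L from 37 -> L from 36 -> L from 3

In-order: [1, 3, 36, 37, 39, 52, 85, 95]


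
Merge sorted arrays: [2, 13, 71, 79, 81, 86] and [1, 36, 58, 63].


Take 1 from B
Take 2 from A
Take 13 from A
Take 36 from B
Take 58 from B
Take 63 from B

Merged: [1, 2, 13, 36, 58, 63, 71, 79, 81, 86]


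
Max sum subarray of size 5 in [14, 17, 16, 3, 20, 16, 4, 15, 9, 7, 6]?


[0:5]: 70
[1:6]: 72
[2:7]: 59
[3:8]: 58
[4:9]: 64
[5:10]: 51
[6:11]: 41

Max: 72 at [1:6]


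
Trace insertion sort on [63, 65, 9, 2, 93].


Initial: [63, 65, 9, 2, 93]
Insert 65: [63, 65, 9, 2, 93]
Insert 9: [9, 63, 65, 2, 93]
Insert 2: [2, 9, 63, 65, 93]
Insert 93: [2, 9, 63, 65, 93]

Sorted: [2, 9, 63, 65, 93]


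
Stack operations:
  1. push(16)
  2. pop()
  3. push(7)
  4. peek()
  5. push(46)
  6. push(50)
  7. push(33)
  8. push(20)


push(16) -> [16]
pop()->16, []
push(7) -> [7]
peek()->7
push(46) -> [7, 46]
push(50) -> [7, 46, 50]
push(33) -> [7, 46, 50, 33]
push(20) -> [7, 46, 50, 33, 20]

Final stack: [7, 46, 50, 33, 20]


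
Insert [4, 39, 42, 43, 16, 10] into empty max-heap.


Insert 4: [4]
Insert 39: [39, 4]
Insert 42: [42, 4, 39]
Insert 43: [43, 42, 39, 4]
Insert 16: [43, 42, 39, 4, 16]
Insert 10: [43, 42, 39, 4, 16, 10]

Final heap: [43, 42, 39, 4, 16, 10]


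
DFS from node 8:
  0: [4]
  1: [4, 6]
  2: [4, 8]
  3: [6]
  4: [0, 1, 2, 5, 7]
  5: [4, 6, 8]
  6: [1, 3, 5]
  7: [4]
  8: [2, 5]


Visit 8, push [5, 2]
Visit 2, push [4]
Visit 4, push [7, 5, 1, 0]
Visit 0, push []
Visit 1, push [6]
Visit 6, push [5, 3]
Visit 3, push []
Visit 5, push []
Visit 7, push []

DFS order: [8, 2, 4, 0, 1, 6, 3, 5, 7]


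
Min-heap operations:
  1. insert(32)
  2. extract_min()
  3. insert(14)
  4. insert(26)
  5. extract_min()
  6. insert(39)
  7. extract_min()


insert(32) -> [32]
extract_min()->32, []
insert(14) -> [14]
insert(26) -> [14, 26]
extract_min()->14, [26]
insert(39) -> [26, 39]
extract_min()->26, [39]

Final heap: [39]


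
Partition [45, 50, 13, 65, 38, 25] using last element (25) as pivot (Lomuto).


Pivot: 25
  13 <= 25: swap -> [13, 50, 45, 65, 38, 25]
Place pivot at 1: [13, 25, 45, 65, 38, 50]

Partitioned: [13, 25, 45, 65, 38, 50]


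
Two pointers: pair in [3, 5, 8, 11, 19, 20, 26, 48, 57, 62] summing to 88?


lo=0(3)+hi=9(62)=65
lo=1(5)+hi=9(62)=67
lo=2(8)+hi=9(62)=70
lo=3(11)+hi=9(62)=73
lo=4(19)+hi=9(62)=81
lo=5(20)+hi=9(62)=82
lo=6(26)+hi=9(62)=88

Yes: 26+62=88


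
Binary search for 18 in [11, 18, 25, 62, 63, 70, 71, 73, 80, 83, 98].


Step 1: lo=0, hi=10, mid=5, val=70
Step 2: lo=0, hi=4, mid=2, val=25
Step 3: lo=0, hi=1, mid=0, val=11
Step 4: lo=1, hi=1, mid=1, val=18

Found at index 1


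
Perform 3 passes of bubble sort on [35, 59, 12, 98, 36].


Initial: [35, 59, 12, 98, 36]
Pass 1: [35, 12, 59, 36, 98] (2 swaps)
Pass 2: [12, 35, 36, 59, 98] (2 swaps)
Pass 3: [12, 35, 36, 59, 98] (0 swaps)

After 3 passes: [12, 35, 36, 59, 98]


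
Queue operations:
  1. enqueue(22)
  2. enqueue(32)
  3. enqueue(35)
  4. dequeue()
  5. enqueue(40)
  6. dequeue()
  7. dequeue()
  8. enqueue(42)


enqueue(22) -> [22]
enqueue(32) -> [22, 32]
enqueue(35) -> [22, 32, 35]
dequeue()->22, [32, 35]
enqueue(40) -> [32, 35, 40]
dequeue()->32, [35, 40]
dequeue()->35, [40]
enqueue(42) -> [40, 42]

Final queue: [40, 42]


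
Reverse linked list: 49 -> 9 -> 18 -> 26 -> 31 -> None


Step 1: curr=49, set curr.next=prev(None) | reversed so far: 49
Step 2: curr=9, set curr.next=prev(49) | reversed so far: 9 -> 49
Step 3: curr=18, set curr.next=prev(9) | reversed so far: 18 -> 9 -> 49
Step 4: curr=26, set curr.next=prev(18) | reversed so far: 26 -> 18 -> 9 -> 49
Step 5: curr=31, set curr.next=prev(26) | reversed so far: 31 -> 26 -> 18 -> 9 -> 49

31 -> 26 -> 18 -> 9 -> 49 -> None


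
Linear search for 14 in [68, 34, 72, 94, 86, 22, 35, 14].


i=0: 68!=14
i=1: 34!=14
i=2: 72!=14
i=3: 94!=14
i=4: 86!=14
i=5: 22!=14
i=6: 35!=14
i=7: 14==14 found!

Found at 7, 8 comps


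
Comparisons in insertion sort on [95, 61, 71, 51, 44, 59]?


Algorithm: insertion sort
Input: [95, 61, 71, 51, 44, 59]
Sorted: [44, 51, 59, 61, 71, 95]

14


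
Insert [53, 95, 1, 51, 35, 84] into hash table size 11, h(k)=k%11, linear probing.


Insert 53: h=9 -> slot 9
Insert 95: h=7 -> slot 7
Insert 1: h=1 -> slot 1
Insert 51: h=7, 1 probes -> slot 8
Insert 35: h=2 -> slot 2
Insert 84: h=7, 3 probes -> slot 10

Table: [None, 1, 35, None, None, None, None, 95, 51, 53, 84]


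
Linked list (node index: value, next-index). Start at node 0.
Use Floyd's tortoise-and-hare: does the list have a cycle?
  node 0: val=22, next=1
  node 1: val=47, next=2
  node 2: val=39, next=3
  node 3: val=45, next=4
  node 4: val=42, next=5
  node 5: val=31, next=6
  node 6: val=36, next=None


Floyd's tortoise (slow, +1) and hare (fast, +2):
  init: slow=0, fast=0
  step 1: slow=1, fast=2
  step 2: slow=2, fast=4
  step 3: slow=3, fast=6
  step 4: fast -> None, no cycle

Cycle: no


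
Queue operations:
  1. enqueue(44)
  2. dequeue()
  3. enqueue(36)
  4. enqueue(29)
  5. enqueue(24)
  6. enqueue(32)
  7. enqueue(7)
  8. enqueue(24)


enqueue(44) -> [44]
dequeue()->44, []
enqueue(36) -> [36]
enqueue(29) -> [36, 29]
enqueue(24) -> [36, 29, 24]
enqueue(32) -> [36, 29, 24, 32]
enqueue(7) -> [36, 29, 24, 32, 7]
enqueue(24) -> [36, 29, 24, 32, 7, 24]

Final queue: [36, 29, 24, 32, 7, 24]


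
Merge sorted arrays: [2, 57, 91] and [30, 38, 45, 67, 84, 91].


Take 2 from A
Take 30 from B
Take 38 from B
Take 45 from B
Take 57 from A
Take 67 from B
Take 84 from B
Take 91 from A

Merged: [2, 30, 38, 45, 57, 67, 84, 91, 91]


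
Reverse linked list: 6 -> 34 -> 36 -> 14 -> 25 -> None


Step 1: curr=6, set curr.next=prev(None) | reversed so far: 6
Step 2: curr=34, set curr.next=prev(6) | reversed so far: 34 -> 6
Step 3: curr=36, set curr.next=prev(34) | reversed so far: 36 -> 34 -> 6
Step 4: curr=14, set curr.next=prev(36) | reversed so far: 14 -> 36 -> 34 -> 6
Step 5: curr=25, set curr.next=prev(14) | reversed so far: 25 -> 14 -> 36 -> 34 -> 6

25 -> 14 -> 36 -> 34 -> 6 -> None


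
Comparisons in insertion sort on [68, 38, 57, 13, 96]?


Algorithm: insertion sort
Input: [68, 38, 57, 13, 96]
Sorted: [13, 38, 57, 68, 96]

7


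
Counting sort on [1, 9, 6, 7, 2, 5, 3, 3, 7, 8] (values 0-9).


Input: [1, 9, 6, 7, 2, 5, 3, 3, 7, 8]
Counts: [0, 1, 1, 2, 0, 1, 1, 2, 1, 1]

Sorted: [1, 2, 3, 3, 5, 6, 7, 7, 8, 9]


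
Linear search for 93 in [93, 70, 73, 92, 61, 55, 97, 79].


i=0: 93==93 found!

Found at 0, 1 comps


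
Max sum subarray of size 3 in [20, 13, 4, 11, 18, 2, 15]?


[0:3]: 37
[1:4]: 28
[2:5]: 33
[3:6]: 31
[4:7]: 35

Max: 37 at [0:3]


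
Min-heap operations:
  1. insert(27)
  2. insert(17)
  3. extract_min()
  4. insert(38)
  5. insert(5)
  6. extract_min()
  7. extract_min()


insert(27) -> [27]
insert(17) -> [17, 27]
extract_min()->17, [27]
insert(38) -> [27, 38]
insert(5) -> [5, 38, 27]
extract_min()->5, [27, 38]
extract_min()->27, [38]

Final heap: [38]


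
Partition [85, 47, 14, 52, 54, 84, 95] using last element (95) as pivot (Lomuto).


Pivot: 95
  85 <= 95: advance i (no swap)
  47 <= 95: advance i (no swap)
  14 <= 95: advance i (no swap)
  52 <= 95: advance i (no swap)
  54 <= 95: advance i (no swap)
  84 <= 95: advance i (no swap)
Place pivot at 6: [85, 47, 14, 52, 54, 84, 95]

Partitioned: [85, 47, 14, 52, 54, 84, 95]


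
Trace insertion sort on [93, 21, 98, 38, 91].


Initial: [93, 21, 98, 38, 91]
Insert 21: [21, 93, 98, 38, 91]
Insert 98: [21, 93, 98, 38, 91]
Insert 38: [21, 38, 93, 98, 91]
Insert 91: [21, 38, 91, 93, 98]

Sorted: [21, 38, 91, 93, 98]


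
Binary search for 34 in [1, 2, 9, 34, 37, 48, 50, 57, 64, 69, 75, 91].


Step 1: lo=0, hi=11, mid=5, val=48
Step 2: lo=0, hi=4, mid=2, val=9
Step 3: lo=3, hi=4, mid=3, val=34

Found at index 3


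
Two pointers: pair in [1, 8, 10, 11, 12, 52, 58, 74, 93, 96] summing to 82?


lo=0(1)+hi=9(96)=97
lo=0(1)+hi=8(93)=94
lo=0(1)+hi=7(74)=75
lo=1(8)+hi=7(74)=82

Yes: 8+74=82


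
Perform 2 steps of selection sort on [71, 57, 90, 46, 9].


Initial: [71, 57, 90, 46, 9]
Step 1: min=9 at 4
  Swap: [9, 57, 90, 46, 71]
Step 2: min=46 at 3
  Swap: [9, 46, 90, 57, 71]

After 2 steps: [9, 46, 90, 57, 71]


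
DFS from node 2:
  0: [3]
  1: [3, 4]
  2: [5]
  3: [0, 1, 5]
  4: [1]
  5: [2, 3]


Visit 2, push [5]
Visit 5, push [3]
Visit 3, push [1, 0]
Visit 0, push []
Visit 1, push [4]
Visit 4, push []

DFS order: [2, 5, 3, 0, 1, 4]


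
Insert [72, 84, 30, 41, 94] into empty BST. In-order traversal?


Insert 72: root
Insert 84: R from 72
Insert 30: L from 72
Insert 41: L from 72 -> R from 30
Insert 94: R from 72 -> R from 84

In-order: [30, 41, 72, 84, 94]


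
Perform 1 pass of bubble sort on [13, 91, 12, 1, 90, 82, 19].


Initial: [13, 91, 12, 1, 90, 82, 19]
Pass 1: [13, 12, 1, 90, 82, 19, 91] (5 swaps)

After 1 pass: [13, 12, 1, 90, 82, 19, 91]


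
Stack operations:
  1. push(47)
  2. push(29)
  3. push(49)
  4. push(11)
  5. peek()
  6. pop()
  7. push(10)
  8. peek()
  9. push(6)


push(47) -> [47]
push(29) -> [47, 29]
push(49) -> [47, 29, 49]
push(11) -> [47, 29, 49, 11]
peek()->11
pop()->11, [47, 29, 49]
push(10) -> [47, 29, 49, 10]
peek()->10
push(6) -> [47, 29, 49, 10, 6]

Final stack: [47, 29, 49, 10, 6]


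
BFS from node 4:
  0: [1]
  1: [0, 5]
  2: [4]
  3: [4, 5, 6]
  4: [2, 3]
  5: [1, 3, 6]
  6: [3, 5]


Visit 4, enqueue [2, 3]
Visit 2, enqueue []
Visit 3, enqueue [5, 6]
Visit 5, enqueue [1]
Visit 6, enqueue []
Visit 1, enqueue [0]
Visit 0, enqueue []

BFS order: [4, 2, 3, 5, 6, 1, 0]


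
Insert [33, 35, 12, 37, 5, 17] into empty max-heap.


Insert 33: [33]
Insert 35: [35, 33]
Insert 12: [35, 33, 12]
Insert 37: [37, 35, 12, 33]
Insert 5: [37, 35, 12, 33, 5]
Insert 17: [37, 35, 17, 33, 5, 12]

Final heap: [37, 35, 17, 33, 5, 12]


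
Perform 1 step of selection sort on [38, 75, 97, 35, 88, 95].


Initial: [38, 75, 97, 35, 88, 95]
Step 1: min=35 at 3
  Swap: [35, 75, 97, 38, 88, 95]

After 1 step: [35, 75, 97, 38, 88, 95]


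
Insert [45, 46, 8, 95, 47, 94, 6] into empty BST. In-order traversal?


Insert 45: root
Insert 46: R from 45
Insert 8: L from 45
Insert 95: R from 45 -> R from 46
Insert 47: R from 45 -> R from 46 -> L from 95
Insert 94: R from 45 -> R from 46 -> L from 95 -> R from 47
Insert 6: L from 45 -> L from 8

In-order: [6, 8, 45, 46, 47, 94, 95]


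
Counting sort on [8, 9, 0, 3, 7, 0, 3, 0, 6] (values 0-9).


Input: [8, 9, 0, 3, 7, 0, 3, 0, 6]
Counts: [3, 0, 0, 2, 0, 0, 1, 1, 1, 1]

Sorted: [0, 0, 0, 3, 3, 6, 7, 8, 9]


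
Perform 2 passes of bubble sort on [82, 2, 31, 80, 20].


Initial: [82, 2, 31, 80, 20]
Pass 1: [2, 31, 80, 20, 82] (4 swaps)
Pass 2: [2, 31, 20, 80, 82] (1 swaps)

After 2 passes: [2, 31, 20, 80, 82]


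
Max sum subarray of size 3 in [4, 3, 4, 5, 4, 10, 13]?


[0:3]: 11
[1:4]: 12
[2:5]: 13
[3:6]: 19
[4:7]: 27

Max: 27 at [4:7]


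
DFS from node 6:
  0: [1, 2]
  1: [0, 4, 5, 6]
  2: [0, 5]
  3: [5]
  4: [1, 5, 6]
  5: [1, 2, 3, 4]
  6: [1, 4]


Visit 6, push [4, 1]
Visit 1, push [5, 4, 0]
Visit 0, push [2]
Visit 2, push [5]
Visit 5, push [4, 3]
Visit 3, push []
Visit 4, push []

DFS order: [6, 1, 0, 2, 5, 3, 4]


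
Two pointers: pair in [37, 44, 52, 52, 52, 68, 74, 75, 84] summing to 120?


lo=0(37)+hi=8(84)=121
lo=0(37)+hi=7(75)=112
lo=1(44)+hi=7(75)=119
lo=2(52)+hi=7(75)=127
lo=2(52)+hi=6(74)=126
lo=2(52)+hi=5(68)=120

Yes: 52+68=120


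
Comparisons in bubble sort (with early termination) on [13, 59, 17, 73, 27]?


Algorithm: bubble sort (with early termination)
Input: [13, 59, 17, 73, 27]
Sorted: [13, 17, 27, 59, 73]

9


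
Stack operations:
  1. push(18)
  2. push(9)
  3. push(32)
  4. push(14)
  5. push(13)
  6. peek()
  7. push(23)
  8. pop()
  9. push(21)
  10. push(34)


push(18) -> [18]
push(9) -> [18, 9]
push(32) -> [18, 9, 32]
push(14) -> [18, 9, 32, 14]
push(13) -> [18, 9, 32, 14, 13]
peek()->13
push(23) -> [18, 9, 32, 14, 13, 23]
pop()->23, [18, 9, 32, 14, 13]
push(21) -> [18, 9, 32, 14, 13, 21]
push(34) -> [18, 9, 32, 14, 13, 21, 34]

Final stack: [18, 9, 32, 14, 13, 21, 34]


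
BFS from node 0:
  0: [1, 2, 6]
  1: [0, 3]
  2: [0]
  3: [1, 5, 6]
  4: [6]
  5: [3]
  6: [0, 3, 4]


Visit 0, enqueue [1, 2, 6]
Visit 1, enqueue [3]
Visit 2, enqueue []
Visit 6, enqueue [4]
Visit 3, enqueue [5]
Visit 4, enqueue []
Visit 5, enqueue []

BFS order: [0, 1, 2, 6, 3, 4, 5]


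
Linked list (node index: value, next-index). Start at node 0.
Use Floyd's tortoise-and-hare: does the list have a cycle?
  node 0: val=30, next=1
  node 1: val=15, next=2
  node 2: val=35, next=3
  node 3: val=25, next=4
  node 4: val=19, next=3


Floyd's tortoise (slow, +1) and hare (fast, +2):
  init: slow=0, fast=0
  step 1: slow=1, fast=2
  step 2: slow=2, fast=4
  step 3: slow=3, fast=4
  step 4: slow=4, fast=4
  slow == fast at node 4: cycle detected

Cycle: yes


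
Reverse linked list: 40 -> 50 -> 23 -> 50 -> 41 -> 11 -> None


Step 1: curr=40, set curr.next=prev(None) | reversed so far: 40
Step 2: curr=50, set curr.next=prev(40) | reversed so far: 50 -> 40
Step 3: curr=23, set curr.next=prev(50) | reversed so far: 23 -> 50 -> 40
Step 4: curr=50, set curr.next=prev(23) | reversed so far: 50 -> 23 -> 50 -> 40
Step 5: curr=41, set curr.next=prev(50) | reversed so far: 41 -> 50 -> 23 -> 50 -> 40
Step 6: curr=11, set curr.next=prev(41) | reversed so far: 11 -> 41 -> 50 -> 23 -> 50 -> 40

11 -> 41 -> 50 -> 23 -> 50 -> 40 -> None


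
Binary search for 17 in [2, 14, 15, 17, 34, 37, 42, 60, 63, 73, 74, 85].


Step 1: lo=0, hi=11, mid=5, val=37
Step 2: lo=0, hi=4, mid=2, val=15
Step 3: lo=3, hi=4, mid=3, val=17

Found at index 3


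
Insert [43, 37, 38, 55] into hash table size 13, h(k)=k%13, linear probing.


Insert 43: h=4 -> slot 4
Insert 37: h=11 -> slot 11
Insert 38: h=12 -> slot 12
Insert 55: h=3 -> slot 3

Table: [None, None, None, 55, 43, None, None, None, None, None, None, 37, 38]


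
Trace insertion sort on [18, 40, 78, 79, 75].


Initial: [18, 40, 78, 79, 75]
Insert 40: [18, 40, 78, 79, 75]
Insert 78: [18, 40, 78, 79, 75]
Insert 79: [18, 40, 78, 79, 75]
Insert 75: [18, 40, 75, 78, 79]

Sorted: [18, 40, 75, 78, 79]


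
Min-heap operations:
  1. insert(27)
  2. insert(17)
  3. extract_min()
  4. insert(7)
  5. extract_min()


insert(27) -> [27]
insert(17) -> [17, 27]
extract_min()->17, [27]
insert(7) -> [7, 27]
extract_min()->7, [27]

Final heap: [27]


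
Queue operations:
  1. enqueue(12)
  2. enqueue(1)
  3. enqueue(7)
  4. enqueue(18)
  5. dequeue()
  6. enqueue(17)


enqueue(12) -> [12]
enqueue(1) -> [12, 1]
enqueue(7) -> [12, 1, 7]
enqueue(18) -> [12, 1, 7, 18]
dequeue()->12, [1, 7, 18]
enqueue(17) -> [1, 7, 18, 17]

Final queue: [1, 7, 18, 17]


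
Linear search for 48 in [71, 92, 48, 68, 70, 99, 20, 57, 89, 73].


i=0: 71!=48
i=1: 92!=48
i=2: 48==48 found!

Found at 2, 3 comps


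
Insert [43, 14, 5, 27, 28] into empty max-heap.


Insert 43: [43]
Insert 14: [43, 14]
Insert 5: [43, 14, 5]
Insert 27: [43, 27, 5, 14]
Insert 28: [43, 28, 5, 14, 27]

Final heap: [43, 28, 5, 14, 27]


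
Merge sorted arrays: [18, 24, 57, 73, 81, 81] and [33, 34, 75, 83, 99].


Take 18 from A
Take 24 from A
Take 33 from B
Take 34 from B
Take 57 from A
Take 73 from A
Take 75 from B
Take 81 from A
Take 81 from A

Merged: [18, 24, 33, 34, 57, 73, 75, 81, 81, 83, 99]


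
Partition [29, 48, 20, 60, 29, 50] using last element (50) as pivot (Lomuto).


Pivot: 50
  29 <= 50: advance i (no swap)
  48 <= 50: advance i (no swap)
  20 <= 50: advance i (no swap)
  29 <= 50: swap -> [29, 48, 20, 29, 60, 50]
Place pivot at 4: [29, 48, 20, 29, 50, 60]

Partitioned: [29, 48, 20, 29, 50, 60]


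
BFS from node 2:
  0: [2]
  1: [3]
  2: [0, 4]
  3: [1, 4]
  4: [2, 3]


Visit 2, enqueue [0, 4]
Visit 0, enqueue []
Visit 4, enqueue [3]
Visit 3, enqueue [1]
Visit 1, enqueue []

BFS order: [2, 0, 4, 3, 1]


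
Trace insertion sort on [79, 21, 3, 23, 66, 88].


Initial: [79, 21, 3, 23, 66, 88]
Insert 21: [21, 79, 3, 23, 66, 88]
Insert 3: [3, 21, 79, 23, 66, 88]
Insert 23: [3, 21, 23, 79, 66, 88]
Insert 66: [3, 21, 23, 66, 79, 88]
Insert 88: [3, 21, 23, 66, 79, 88]

Sorted: [3, 21, 23, 66, 79, 88]


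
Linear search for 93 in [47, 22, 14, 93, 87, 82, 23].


i=0: 47!=93
i=1: 22!=93
i=2: 14!=93
i=3: 93==93 found!

Found at 3, 4 comps


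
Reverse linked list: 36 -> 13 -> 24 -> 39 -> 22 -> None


Step 1: curr=36, set curr.next=prev(None) | reversed so far: 36
Step 2: curr=13, set curr.next=prev(36) | reversed so far: 13 -> 36
Step 3: curr=24, set curr.next=prev(13) | reversed so far: 24 -> 13 -> 36
Step 4: curr=39, set curr.next=prev(24) | reversed so far: 39 -> 24 -> 13 -> 36
Step 5: curr=22, set curr.next=prev(39) | reversed so far: 22 -> 39 -> 24 -> 13 -> 36

22 -> 39 -> 24 -> 13 -> 36 -> None


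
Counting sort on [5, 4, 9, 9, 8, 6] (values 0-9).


Input: [5, 4, 9, 9, 8, 6]
Counts: [0, 0, 0, 0, 1, 1, 1, 0, 1, 2]

Sorted: [4, 5, 6, 8, 9, 9]


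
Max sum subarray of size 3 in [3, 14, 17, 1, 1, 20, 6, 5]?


[0:3]: 34
[1:4]: 32
[2:5]: 19
[3:6]: 22
[4:7]: 27
[5:8]: 31

Max: 34 at [0:3]


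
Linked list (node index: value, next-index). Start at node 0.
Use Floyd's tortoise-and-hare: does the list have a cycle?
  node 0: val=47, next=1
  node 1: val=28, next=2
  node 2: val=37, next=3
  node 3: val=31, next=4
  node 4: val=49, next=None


Floyd's tortoise (slow, +1) and hare (fast, +2):
  init: slow=0, fast=0
  step 1: slow=1, fast=2
  step 2: slow=2, fast=4
  step 3: fast -> None, no cycle

Cycle: no


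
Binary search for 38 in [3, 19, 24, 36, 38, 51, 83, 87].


Step 1: lo=0, hi=7, mid=3, val=36
Step 2: lo=4, hi=7, mid=5, val=51
Step 3: lo=4, hi=4, mid=4, val=38

Found at index 4


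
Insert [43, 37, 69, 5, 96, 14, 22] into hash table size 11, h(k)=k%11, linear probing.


Insert 43: h=10 -> slot 10
Insert 37: h=4 -> slot 4
Insert 69: h=3 -> slot 3
Insert 5: h=5 -> slot 5
Insert 96: h=8 -> slot 8
Insert 14: h=3, 3 probes -> slot 6
Insert 22: h=0 -> slot 0

Table: [22, None, None, 69, 37, 5, 14, None, 96, None, 43]


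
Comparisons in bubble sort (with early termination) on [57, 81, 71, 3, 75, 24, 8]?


Algorithm: bubble sort (with early termination)
Input: [57, 81, 71, 3, 75, 24, 8]
Sorted: [3, 8, 24, 57, 71, 75, 81]

21


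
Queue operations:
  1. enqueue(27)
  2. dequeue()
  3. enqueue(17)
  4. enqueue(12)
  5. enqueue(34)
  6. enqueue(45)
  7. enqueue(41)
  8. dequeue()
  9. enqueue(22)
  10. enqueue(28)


enqueue(27) -> [27]
dequeue()->27, []
enqueue(17) -> [17]
enqueue(12) -> [17, 12]
enqueue(34) -> [17, 12, 34]
enqueue(45) -> [17, 12, 34, 45]
enqueue(41) -> [17, 12, 34, 45, 41]
dequeue()->17, [12, 34, 45, 41]
enqueue(22) -> [12, 34, 45, 41, 22]
enqueue(28) -> [12, 34, 45, 41, 22, 28]

Final queue: [12, 34, 45, 41, 22, 28]


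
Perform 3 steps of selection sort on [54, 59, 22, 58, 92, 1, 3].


Initial: [54, 59, 22, 58, 92, 1, 3]
Step 1: min=1 at 5
  Swap: [1, 59, 22, 58, 92, 54, 3]
Step 2: min=3 at 6
  Swap: [1, 3, 22, 58, 92, 54, 59]
Step 3: min=22 at 2
  Swap: [1, 3, 22, 58, 92, 54, 59]

After 3 steps: [1, 3, 22, 58, 92, 54, 59]


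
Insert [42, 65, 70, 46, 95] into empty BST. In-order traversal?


Insert 42: root
Insert 65: R from 42
Insert 70: R from 42 -> R from 65
Insert 46: R from 42 -> L from 65
Insert 95: R from 42 -> R from 65 -> R from 70

In-order: [42, 46, 65, 70, 95]


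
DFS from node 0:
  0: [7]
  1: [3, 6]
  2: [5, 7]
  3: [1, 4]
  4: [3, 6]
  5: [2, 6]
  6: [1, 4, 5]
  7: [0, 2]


Visit 0, push [7]
Visit 7, push [2]
Visit 2, push [5]
Visit 5, push [6]
Visit 6, push [4, 1]
Visit 1, push [3]
Visit 3, push [4]
Visit 4, push []

DFS order: [0, 7, 2, 5, 6, 1, 3, 4]


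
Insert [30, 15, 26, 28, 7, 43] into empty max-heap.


Insert 30: [30]
Insert 15: [30, 15]
Insert 26: [30, 15, 26]
Insert 28: [30, 28, 26, 15]
Insert 7: [30, 28, 26, 15, 7]
Insert 43: [43, 28, 30, 15, 7, 26]

Final heap: [43, 28, 30, 15, 7, 26]


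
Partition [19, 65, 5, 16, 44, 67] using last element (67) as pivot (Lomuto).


Pivot: 67
  19 <= 67: advance i (no swap)
  65 <= 67: advance i (no swap)
  5 <= 67: advance i (no swap)
  16 <= 67: advance i (no swap)
  44 <= 67: advance i (no swap)
Place pivot at 5: [19, 65, 5, 16, 44, 67]

Partitioned: [19, 65, 5, 16, 44, 67]


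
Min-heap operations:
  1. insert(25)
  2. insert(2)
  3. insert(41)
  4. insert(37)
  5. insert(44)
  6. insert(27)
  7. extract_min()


insert(25) -> [25]
insert(2) -> [2, 25]
insert(41) -> [2, 25, 41]
insert(37) -> [2, 25, 41, 37]
insert(44) -> [2, 25, 41, 37, 44]
insert(27) -> [2, 25, 27, 37, 44, 41]
extract_min()->2, [25, 37, 27, 41, 44]

Final heap: [25, 37, 27, 41, 44]


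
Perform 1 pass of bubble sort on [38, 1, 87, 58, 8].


Initial: [38, 1, 87, 58, 8]
Pass 1: [1, 38, 58, 8, 87] (3 swaps)

After 1 pass: [1, 38, 58, 8, 87]


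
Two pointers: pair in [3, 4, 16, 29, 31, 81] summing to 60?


lo=0(3)+hi=5(81)=84
lo=0(3)+hi=4(31)=34
lo=1(4)+hi=4(31)=35
lo=2(16)+hi=4(31)=47
lo=3(29)+hi=4(31)=60

Yes: 29+31=60


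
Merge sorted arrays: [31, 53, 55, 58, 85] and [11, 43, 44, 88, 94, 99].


Take 11 from B
Take 31 from A
Take 43 from B
Take 44 from B
Take 53 from A
Take 55 from A
Take 58 from A
Take 85 from A

Merged: [11, 31, 43, 44, 53, 55, 58, 85, 88, 94, 99]


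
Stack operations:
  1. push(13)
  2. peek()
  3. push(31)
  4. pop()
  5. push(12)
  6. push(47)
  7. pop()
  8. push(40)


push(13) -> [13]
peek()->13
push(31) -> [13, 31]
pop()->31, [13]
push(12) -> [13, 12]
push(47) -> [13, 12, 47]
pop()->47, [13, 12]
push(40) -> [13, 12, 40]

Final stack: [13, 12, 40]


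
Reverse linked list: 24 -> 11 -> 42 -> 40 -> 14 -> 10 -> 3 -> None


Step 1: curr=24, set curr.next=prev(None) | reversed so far: 24
Step 2: curr=11, set curr.next=prev(24) | reversed so far: 11 -> 24
Step 3: curr=42, set curr.next=prev(11) | reversed so far: 42 -> 11 -> 24
Step 4: curr=40, set curr.next=prev(42) | reversed so far: 40 -> 42 -> 11 -> 24
Step 5: curr=14, set curr.next=prev(40) | reversed so far: 14 -> 40 -> 42 -> 11 -> 24
Step 6: curr=10, set curr.next=prev(14) | reversed so far: 10 -> 14 -> 40 -> 42 -> 11 -> 24
Step 7: curr=3, set curr.next=prev(10) | reversed so far: 3 -> 10 -> 14 -> 40 -> 42 -> 11 -> 24

3 -> 10 -> 14 -> 40 -> 42 -> 11 -> 24 -> None


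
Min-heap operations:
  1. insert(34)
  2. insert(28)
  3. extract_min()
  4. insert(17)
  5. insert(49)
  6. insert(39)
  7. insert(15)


insert(34) -> [34]
insert(28) -> [28, 34]
extract_min()->28, [34]
insert(17) -> [17, 34]
insert(49) -> [17, 34, 49]
insert(39) -> [17, 34, 49, 39]
insert(15) -> [15, 17, 49, 39, 34]

Final heap: [15, 17, 49, 39, 34]


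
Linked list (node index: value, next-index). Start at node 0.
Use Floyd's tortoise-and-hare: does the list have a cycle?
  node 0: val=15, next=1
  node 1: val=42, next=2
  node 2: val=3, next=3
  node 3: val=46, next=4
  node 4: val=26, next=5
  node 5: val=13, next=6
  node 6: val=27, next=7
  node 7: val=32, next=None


Floyd's tortoise (slow, +1) and hare (fast, +2):
  init: slow=0, fast=0
  step 1: slow=1, fast=2
  step 2: slow=2, fast=4
  step 3: slow=3, fast=6
  step 4: fast 6->7->None, no cycle

Cycle: no


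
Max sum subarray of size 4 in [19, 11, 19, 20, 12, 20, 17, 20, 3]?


[0:4]: 69
[1:5]: 62
[2:6]: 71
[3:7]: 69
[4:8]: 69
[5:9]: 60

Max: 71 at [2:6]


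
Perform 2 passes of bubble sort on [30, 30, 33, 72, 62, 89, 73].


Initial: [30, 30, 33, 72, 62, 89, 73]
Pass 1: [30, 30, 33, 62, 72, 73, 89] (2 swaps)
Pass 2: [30, 30, 33, 62, 72, 73, 89] (0 swaps)

After 2 passes: [30, 30, 33, 62, 72, 73, 89]


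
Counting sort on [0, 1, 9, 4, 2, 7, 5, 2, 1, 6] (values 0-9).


Input: [0, 1, 9, 4, 2, 7, 5, 2, 1, 6]
Counts: [1, 2, 2, 0, 1, 1, 1, 1, 0, 1]

Sorted: [0, 1, 1, 2, 2, 4, 5, 6, 7, 9]


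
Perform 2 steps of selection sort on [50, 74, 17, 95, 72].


Initial: [50, 74, 17, 95, 72]
Step 1: min=17 at 2
  Swap: [17, 74, 50, 95, 72]
Step 2: min=50 at 2
  Swap: [17, 50, 74, 95, 72]

After 2 steps: [17, 50, 74, 95, 72]


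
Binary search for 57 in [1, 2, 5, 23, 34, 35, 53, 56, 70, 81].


Step 1: lo=0, hi=9, mid=4, val=34
Step 2: lo=5, hi=9, mid=7, val=56
Step 3: lo=8, hi=9, mid=8, val=70

Not found


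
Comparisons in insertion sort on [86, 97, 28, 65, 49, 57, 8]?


Algorithm: insertion sort
Input: [86, 97, 28, 65, 49, 57, 8]
Sorted: [8, 28, 49, 57, 65, 86, 97]

20


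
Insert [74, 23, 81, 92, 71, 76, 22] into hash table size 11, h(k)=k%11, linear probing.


Insert 74: h=8 -> slot 8
Insert 23: h=1 -> slot 1
Insert 81: h=4 -> slot 4
Insert 92: h=4, 1 probes -> slot 5
Insert 71: h=5, 1 probes -> slot 6
Insert 76: h=10 -> slot 10
Insert 22: h=0 -> slot 0

Table: [22, 23, None, None, 81, 92, 71, None, 74, None, 76]


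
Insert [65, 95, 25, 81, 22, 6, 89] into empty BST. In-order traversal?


Insert 65: root
Insert 95: R from 65
Insert 25: L from 65
Insert 81: R from 65 -> L from 95
Insert 22: L from 65 -> L from 25
Insert 6: L from 65 -> L from 25 -> L from 22
Insert 89: R from 65 -> L from 95 -> R from 81

In-order: [6, 22, 25, 65, 81, 89, 95]


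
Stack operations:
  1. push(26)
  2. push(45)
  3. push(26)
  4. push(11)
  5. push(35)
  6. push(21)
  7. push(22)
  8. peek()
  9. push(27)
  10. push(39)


push(26) -> [26]
push(45) -> [26, 45]
push(26) -> [26, 45, 26]
push(11) -> [26, 45, 26, 11]
push(35) -> [26, 45, 26, 11, 35]
push(21) -> [26, 45, 26, 11, 35, 21]
push(22) -> [26, 45, 26, 11, 35, 21, 22]
peek()->22
push(27) -> [26, 45, 26, 11, 35, 21, 22, 27]
push(39) -> [26, 45, 26, 11, 35, 21, 22, 27, 39]

Final stack: [26, 45, 26, 11, 35, 21, 22, 27, 39]


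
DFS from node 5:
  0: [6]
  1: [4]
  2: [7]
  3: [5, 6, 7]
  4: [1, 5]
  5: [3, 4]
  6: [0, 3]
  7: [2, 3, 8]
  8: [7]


Visit 5, push [4, 3]
Visit 3, push [7, 6]
Visit 6, push [0]
Visit 0, push []
Visit 7, push [8, 2]
Visit 2, push []
Visit 8, push []
Visit 4, push [1]
Visit 1, push []

DFS order: [5, 3, 6, 0, 7, 2, 8, 4, 1]


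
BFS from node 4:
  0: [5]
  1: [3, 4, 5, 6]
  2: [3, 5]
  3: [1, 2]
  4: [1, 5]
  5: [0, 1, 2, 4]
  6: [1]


Visit 4, enqueue [1, 5]
Visit 1, enqueue [3, 6]
Visit 5, enqueue [0, 2]
Visit 3, enqueue []
Visit 6, enqueue []
Visit 0, enqueue []
Visit 2, enqueue []

BFS order: [4, 1, 5, 3, 6, 0, 2]


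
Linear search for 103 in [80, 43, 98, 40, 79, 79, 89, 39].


i=0: 80!=103
i=1: 43!=103
i=2: 98!=103
i=3: 40!=103
i=4: 79!=103
i=5: 79!=103
i=6: 89!=103
i=7: 39!=103

Not found, 8 comps


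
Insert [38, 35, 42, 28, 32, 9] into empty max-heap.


Insert 38: [38]
Insert 35: [38, 35]
Insert 42: [42, 35, 38]
Insert 28: [42, 35, 38, 28]
Insert 32: [42, 35, 38, 28, 32]
Insert 9: [42, 35, 38, 28, 32, 9]

Final heap: [42, 35, 38, 28, 32, 9]


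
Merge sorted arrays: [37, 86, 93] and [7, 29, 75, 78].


Take 7 from B
Take 29 from B
Take 37 from A
Take 75 from B
Take 78 from B

Merged: [7, 29, 37, 75, 78, 86, 93]
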